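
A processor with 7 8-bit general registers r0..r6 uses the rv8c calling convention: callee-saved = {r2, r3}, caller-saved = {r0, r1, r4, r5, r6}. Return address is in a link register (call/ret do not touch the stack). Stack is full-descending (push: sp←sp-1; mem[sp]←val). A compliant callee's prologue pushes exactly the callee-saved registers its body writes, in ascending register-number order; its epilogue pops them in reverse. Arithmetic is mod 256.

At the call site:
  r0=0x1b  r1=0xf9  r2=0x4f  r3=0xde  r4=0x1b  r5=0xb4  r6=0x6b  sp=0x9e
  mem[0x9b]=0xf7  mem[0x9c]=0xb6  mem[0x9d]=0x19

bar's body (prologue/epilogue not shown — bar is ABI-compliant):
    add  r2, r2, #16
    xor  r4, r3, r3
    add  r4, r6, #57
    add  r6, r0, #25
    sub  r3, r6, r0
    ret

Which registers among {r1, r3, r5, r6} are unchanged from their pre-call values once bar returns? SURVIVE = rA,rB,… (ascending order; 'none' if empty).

SURVIVE = r1,r3,r5

prologue: push r2 -> mem[0x9d]=0x4f, sp=0x9d
prologue: push r3 -> mem[0x9c]=0xde, sp=0x9c
body[0] add  r2, r2, #16 -> r2=0x5f
body[1] xor  r4, r3, r3 -> r4=0x00
body[2] add  r4, r6, #57 -> r4=0xa4
body[3] add  r6, r0, #25 -> r6=0x34
body[4] sub  r3, r6, r0 -> r3=0x19
epilogue: pop r3=0xde, sp=0x9d
epilogue: pop r2=0x4f, sp=0x9e
r1: caller-saved, written=False
r3: callee-saved, written=True
r5: caller-saved, written=False
r6: caller-saved, written=True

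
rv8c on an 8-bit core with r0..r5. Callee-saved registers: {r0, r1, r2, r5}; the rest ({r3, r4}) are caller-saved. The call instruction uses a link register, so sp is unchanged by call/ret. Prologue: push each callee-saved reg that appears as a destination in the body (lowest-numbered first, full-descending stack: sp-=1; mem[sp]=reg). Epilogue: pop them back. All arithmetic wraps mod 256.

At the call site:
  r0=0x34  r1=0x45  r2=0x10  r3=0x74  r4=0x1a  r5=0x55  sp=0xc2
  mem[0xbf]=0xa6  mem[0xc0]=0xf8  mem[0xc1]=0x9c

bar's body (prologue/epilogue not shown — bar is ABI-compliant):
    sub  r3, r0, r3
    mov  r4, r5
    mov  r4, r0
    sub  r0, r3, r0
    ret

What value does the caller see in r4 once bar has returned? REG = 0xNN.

REG = 0x34

prologue: push r0 → mem[0xc1]=0x34, sp=0xc1
body[0] sub  r3, r0, r3 → r3=0xc0
body[1] mov  r4, r5 → r4=0x55
body[2] mov  r4, r0 → r4=0x34
body[3] sub  r0, r3, r0 → r0=0x8c
epilogue: pop r0=0x34, sp=0xc2
r4 is caller-saved → body value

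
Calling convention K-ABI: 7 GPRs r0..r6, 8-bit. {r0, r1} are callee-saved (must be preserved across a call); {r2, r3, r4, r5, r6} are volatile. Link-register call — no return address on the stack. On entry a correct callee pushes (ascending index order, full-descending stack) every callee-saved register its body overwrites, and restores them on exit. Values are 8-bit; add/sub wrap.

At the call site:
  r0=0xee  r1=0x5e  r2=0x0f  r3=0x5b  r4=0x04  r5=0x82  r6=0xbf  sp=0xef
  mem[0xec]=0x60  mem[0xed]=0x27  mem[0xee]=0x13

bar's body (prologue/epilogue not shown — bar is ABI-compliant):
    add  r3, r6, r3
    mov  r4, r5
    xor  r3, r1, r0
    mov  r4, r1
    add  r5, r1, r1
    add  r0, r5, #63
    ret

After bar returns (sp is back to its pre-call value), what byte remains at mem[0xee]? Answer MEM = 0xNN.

MEM = 0xee

prologue: push r0 -> mem[0xee]=0xee, sp=0xee
body[0] add  r3, r6, r3 -> r3=0x1a
body[1] mov  r4, r5 -> r4=0x82
body[2] xor  r3, r1, r0 -> r3=0xb0
body[3] mov  r4, r1 -> r4=0x5e
body[4] add  r5, r1, r1 -> r5=0xbc
body[5] add  r0, r5, #63 -> r0=0xfb
epilogue: pop r0=0xee, sp=0xef
prologue pushed ['r0'] at ['0xee']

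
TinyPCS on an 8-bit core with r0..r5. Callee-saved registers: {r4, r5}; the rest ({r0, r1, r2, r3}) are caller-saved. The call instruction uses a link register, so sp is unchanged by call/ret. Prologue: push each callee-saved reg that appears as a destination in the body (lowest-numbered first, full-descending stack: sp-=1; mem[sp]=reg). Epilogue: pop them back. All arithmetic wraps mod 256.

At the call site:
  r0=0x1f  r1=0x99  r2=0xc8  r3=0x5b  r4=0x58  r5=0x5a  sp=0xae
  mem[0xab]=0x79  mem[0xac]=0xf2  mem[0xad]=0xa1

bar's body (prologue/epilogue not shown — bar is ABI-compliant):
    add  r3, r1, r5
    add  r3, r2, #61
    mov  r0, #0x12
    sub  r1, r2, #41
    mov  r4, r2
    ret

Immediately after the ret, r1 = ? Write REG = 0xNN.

prologue: push r4 -> mem[0xad]=0x58, sp=0xad
body[0] add  r3, r1, r5 -> r3=0xf3
body[1] add  r3, r2, #61 -> r3=0x05
body[2] mov  r0, #0x12 -> r0=0x12
body[3] sub  r1, r2, #41 -> r1=0x9f
body[4] mov  r4, r2 -> r4=0xc8
epilogue: pop r4=0x58, sp=0xae
r1 is caller-saved -> body value

REG = 0x9f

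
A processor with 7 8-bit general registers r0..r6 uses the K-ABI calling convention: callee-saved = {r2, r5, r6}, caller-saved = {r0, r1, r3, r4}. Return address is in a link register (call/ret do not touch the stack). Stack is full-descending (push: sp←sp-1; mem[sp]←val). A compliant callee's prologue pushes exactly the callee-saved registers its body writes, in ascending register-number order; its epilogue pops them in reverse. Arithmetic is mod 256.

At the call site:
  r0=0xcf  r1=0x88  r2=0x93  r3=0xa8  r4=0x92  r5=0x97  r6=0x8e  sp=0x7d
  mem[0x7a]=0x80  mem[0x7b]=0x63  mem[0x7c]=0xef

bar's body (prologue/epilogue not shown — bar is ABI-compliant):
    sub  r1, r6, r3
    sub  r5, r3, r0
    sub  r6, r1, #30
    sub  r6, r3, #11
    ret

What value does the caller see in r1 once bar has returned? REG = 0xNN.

REG = 0xe6

prologue: push r5 -> mem[0x7c]=0x97, sp=0x7c
prologue: push r6 -> mem[0x7b]=0x8e, sp=0x7b
body[0] sub  r1, r6, r3 -> r1=0xe6
body[1] sub  r5, r3, r0 -> r5=0xd9
body[2] sub  r6, r1, #30 -> r6=0xc8
body[3] sub  r6, r3, #11 -> r6=0x9d
epilogue: pop r6=0x8e, sp=0x7c
epilogue: pop r5=0x97, sp=0x7d
r1 is caller-saved -> body value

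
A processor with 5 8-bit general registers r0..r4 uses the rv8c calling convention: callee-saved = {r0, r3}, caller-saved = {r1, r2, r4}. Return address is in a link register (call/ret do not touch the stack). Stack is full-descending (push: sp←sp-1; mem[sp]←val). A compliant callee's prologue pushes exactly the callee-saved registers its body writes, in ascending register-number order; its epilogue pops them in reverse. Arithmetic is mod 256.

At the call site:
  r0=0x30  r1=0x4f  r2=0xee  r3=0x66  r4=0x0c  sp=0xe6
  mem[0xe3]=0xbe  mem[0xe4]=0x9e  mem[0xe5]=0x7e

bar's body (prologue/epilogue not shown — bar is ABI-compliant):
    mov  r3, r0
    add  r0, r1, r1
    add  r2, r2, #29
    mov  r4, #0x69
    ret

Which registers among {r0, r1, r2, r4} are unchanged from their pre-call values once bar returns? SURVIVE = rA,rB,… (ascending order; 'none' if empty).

SURVIVE = r0,r1

prologue: push r0 -> mem[0xe5]=0x30, sp=0xe5
prologue: push r3 -> mem[0xe4]=0x66, sp=0xe4
body[0] mov  r3, r0 -> r3=0x30
body[1] add  r0, r1, r1 -> r0=0x9e
body[2] add  r2, r2, #29 -> r2=0x0b
body[3] mov  r4, #0x69 -> r4=0x69
epilogue: pop r3=0x66, sp=0xe5
epilogue: pop r0=0x30, sp=0xe6
r0: callee-saved, written=True
r1: caller-saved, written=False
r2: caller-saved, written=True
r4: caller-saved, written=True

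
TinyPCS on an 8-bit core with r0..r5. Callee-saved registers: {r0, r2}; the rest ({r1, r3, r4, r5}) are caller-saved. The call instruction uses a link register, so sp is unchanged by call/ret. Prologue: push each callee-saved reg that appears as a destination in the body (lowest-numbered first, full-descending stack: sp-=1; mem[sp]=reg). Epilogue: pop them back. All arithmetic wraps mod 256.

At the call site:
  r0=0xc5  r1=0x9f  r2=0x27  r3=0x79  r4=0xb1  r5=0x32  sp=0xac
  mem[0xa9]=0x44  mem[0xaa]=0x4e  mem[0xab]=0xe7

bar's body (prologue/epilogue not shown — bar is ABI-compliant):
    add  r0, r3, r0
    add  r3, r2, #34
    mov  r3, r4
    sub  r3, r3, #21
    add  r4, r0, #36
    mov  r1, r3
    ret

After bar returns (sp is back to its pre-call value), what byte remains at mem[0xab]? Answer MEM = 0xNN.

prologue: push r0 → mem[0xab]=0xc5, sp=0xab
body[0] add  r0, r3, r0 → r0=0x3e
body[1] add  r3, r2, #34 → r3=0x49
body[2] mov  r3, r4 → r3=0xb1
body[3] sub  r3, r3, #21 → r3=0x9c
body[4] add  r4, r0, #36 → r4=0x62
body[5] mov  r1, r3 → r1=0x9c
epilogue: pop r0=0xc5, sp=0xac
prologue pushed ['r0'] at ['0xab']

MEM = 0xc5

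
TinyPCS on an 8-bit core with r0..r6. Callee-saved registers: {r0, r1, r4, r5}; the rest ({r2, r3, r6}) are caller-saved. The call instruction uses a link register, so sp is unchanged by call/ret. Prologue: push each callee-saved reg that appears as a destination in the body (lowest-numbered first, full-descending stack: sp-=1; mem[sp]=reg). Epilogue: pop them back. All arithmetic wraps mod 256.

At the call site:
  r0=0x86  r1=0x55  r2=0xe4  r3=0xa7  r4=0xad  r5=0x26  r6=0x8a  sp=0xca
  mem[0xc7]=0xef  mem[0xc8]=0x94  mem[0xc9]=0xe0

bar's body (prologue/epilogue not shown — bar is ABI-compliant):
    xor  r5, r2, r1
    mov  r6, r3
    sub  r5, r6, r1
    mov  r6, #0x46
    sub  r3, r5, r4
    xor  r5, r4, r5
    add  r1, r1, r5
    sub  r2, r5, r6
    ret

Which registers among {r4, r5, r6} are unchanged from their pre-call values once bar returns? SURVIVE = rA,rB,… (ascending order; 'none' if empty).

SURVIVE = r4,r5

prologue: push r1 → mem[0xc9]=0x55, sp=0xc9
prologue: push r5 → mem[0xc8]=0x26, sp=0xc8
body[0] xor  r5, r2, r1 → r5=0xb1
body[1] mov  r6, r3 → r6=0xa7
body[2] sub  r5, r6, r1 → r5=0x52
body[3] mov  r6, #0x46 → r6=0x46
body[4] sub  r3, r5, r4 → r3=0xa5
body[5] xor  r5, r4, r5 → r5=0xff
body[6] add  r1, r1, r5 → r1=0x54
body[7] sub  r2, r5, r6 → r2=0xb9
epilogue: pop r5=0x26, sp=0xc9
epilogue: pop r1=0x55, sp=0xca
r4: callee-saved, written=False
r5: callee-saved, written=True
r6: caller-saved, written=True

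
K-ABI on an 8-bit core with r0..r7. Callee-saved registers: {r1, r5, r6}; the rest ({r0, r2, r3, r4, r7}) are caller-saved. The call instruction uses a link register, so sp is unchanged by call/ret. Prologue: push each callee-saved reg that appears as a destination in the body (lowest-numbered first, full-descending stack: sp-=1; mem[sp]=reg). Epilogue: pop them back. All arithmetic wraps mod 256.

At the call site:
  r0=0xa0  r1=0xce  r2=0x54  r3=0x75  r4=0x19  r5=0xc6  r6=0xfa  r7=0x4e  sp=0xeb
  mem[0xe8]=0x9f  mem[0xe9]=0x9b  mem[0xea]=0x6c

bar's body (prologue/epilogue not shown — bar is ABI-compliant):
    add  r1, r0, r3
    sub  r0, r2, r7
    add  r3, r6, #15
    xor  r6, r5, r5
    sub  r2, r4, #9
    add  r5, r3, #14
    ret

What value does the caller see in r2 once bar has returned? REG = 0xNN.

prologue: push r1 → mem[0xea]=0xce, sp=0xea
prologue: push r5 → mem[0xe9]=0xc6, sp=0xe9
prologue: push r6 → mem[0xe8]=0xfa, sp=0xe8
body[0] add  r1, r0, r3 → r1=0x15
body[1] sub  r0, r2, r7 → r0=0x06
body[2] add  r3, r6, #15 → r3=0x09
body[3] xor  r6, r5, r5 → r6=0x00
body[4] sub  r2, r4, #9 → r2=0x10
body[5] add  r5, r3, #14 → r5=0x17
epilogue: pop r6=0xfa, sp=0xe9
epilogue: pop r5=0xc6, sp=0xea
epilogue: pop r1=0xce, sp=0xeb
r2 is caller-saved → body value

REG = 0x10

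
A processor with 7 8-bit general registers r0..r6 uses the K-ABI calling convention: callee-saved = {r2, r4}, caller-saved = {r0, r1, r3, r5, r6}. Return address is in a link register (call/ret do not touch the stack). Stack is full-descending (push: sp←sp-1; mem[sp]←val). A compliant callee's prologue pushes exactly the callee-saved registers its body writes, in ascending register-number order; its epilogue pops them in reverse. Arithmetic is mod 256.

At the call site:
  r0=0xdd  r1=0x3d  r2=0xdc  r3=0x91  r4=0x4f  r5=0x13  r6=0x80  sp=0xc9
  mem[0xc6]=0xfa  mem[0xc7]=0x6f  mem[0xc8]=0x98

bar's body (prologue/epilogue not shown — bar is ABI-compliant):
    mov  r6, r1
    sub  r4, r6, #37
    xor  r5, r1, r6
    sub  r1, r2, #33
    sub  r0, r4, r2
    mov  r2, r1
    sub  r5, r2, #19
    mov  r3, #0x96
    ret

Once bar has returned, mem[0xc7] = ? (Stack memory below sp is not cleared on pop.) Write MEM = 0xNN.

prologue: push r2 -> mem[0xc8]=0xdc, sp=0xc8
prologue: push r4 -> mem[0xc7]=0x4f, sp=0xc7
body[0] mov  r6, r1 -> r6=0x3d
body[1] sub  r4, r6, #37 -> r4=0x18
body[2] xor  r5, r1, r6 -> r5=0x00
body[3] sub  r1, r2, #33 -> r1=0xbb
body[4] sub  r0, r4, r2 -> r0=0x3c
body[5] mov  r2, r1 -> r2=0xbb
body[6] sub  r5, r2, #19 -> r5=0xa8
body[7] mov  r3, #0x96 -> r3=0x96
epilogue: pop r4=0x4f, sp=0xc8
epilogue: pop r2=0xdc, sp=0xc9
prologue pushed ['r2', 'r4'] at ['0xc8', '0xc7']

MEM = 0x4f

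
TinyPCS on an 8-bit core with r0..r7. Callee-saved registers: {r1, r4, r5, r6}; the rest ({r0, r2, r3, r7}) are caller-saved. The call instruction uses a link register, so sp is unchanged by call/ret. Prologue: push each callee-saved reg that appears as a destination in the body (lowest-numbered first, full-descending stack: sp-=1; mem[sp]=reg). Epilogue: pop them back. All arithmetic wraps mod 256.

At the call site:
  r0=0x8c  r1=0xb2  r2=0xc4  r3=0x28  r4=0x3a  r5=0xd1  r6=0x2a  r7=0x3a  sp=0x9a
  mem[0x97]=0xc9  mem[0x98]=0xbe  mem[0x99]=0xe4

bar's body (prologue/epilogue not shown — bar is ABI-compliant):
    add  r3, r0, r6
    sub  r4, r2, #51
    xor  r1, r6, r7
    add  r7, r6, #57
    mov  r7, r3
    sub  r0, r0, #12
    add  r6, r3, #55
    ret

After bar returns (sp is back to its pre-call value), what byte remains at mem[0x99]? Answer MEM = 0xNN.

MEM = 0xb2

prologue: push r1 → mem[0x99]=0xb2, sp=0x99
prologue: push r4 → mem[0x98]=0x3a, sp=0x98
prologue: push r6 → mem[0x97]=0x2a, sp=0x97
body[0] add  r3, r0, r6 → r3=0xb6
body[1] sub  r4, r2, #51 → r4=0x91
body[2] xor  r1, r6, r7 → r1=0x10
body[3] add  r7, r6, #57 → r7=0x63
body[4] mov  r7, r3 → r7=0xb6
body[5] sub  r0, r0, #12 → r0=0x80
body[6] add  r6, r3, #55 → r6=0xed
epilogue: pop r6=0x2a, sp=0x98
epilogue: pop r4=0x3a, sp=0x99
epilogue: pop r1=0xb2, sp=0x9a
prologue pushed ['r1', 'r4', 'r6'] at ['0x99', '0x98', '0x97']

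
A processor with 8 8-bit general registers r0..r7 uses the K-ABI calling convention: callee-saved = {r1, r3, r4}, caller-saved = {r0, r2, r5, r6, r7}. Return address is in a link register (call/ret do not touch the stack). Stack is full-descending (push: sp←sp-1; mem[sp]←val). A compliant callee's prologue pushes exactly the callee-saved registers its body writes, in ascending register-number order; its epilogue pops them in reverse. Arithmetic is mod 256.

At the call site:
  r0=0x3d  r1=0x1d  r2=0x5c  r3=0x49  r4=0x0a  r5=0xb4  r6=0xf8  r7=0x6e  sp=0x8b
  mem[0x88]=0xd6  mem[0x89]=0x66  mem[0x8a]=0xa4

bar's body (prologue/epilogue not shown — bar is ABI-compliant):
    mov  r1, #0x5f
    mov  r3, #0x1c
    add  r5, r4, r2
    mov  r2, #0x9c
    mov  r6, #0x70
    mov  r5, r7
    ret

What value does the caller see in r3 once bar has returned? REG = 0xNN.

REG = 0x49

prologue: push r1 -> mem[0x8a]=0x1d, sp=0x8a
prologue: push r3 -> mem[0x89]=0x49, sp=0x89
body[0] mov  r1, #0x5f -> r1=0x5f
body[1] mov  r3, #0x1c -> r3=0x1c
body[2] add  r5, r4, r2 -> r5=0x66
body[3] mov  r2, #0x9c -> r2=0x9c
body[4] mov  r6, #0x70 -> r6=0x70
body[5] mov  r5, r7 -> r5=0x6e
epilogue: pop r3=0x49, sp=0x8a
epilogue: pop r1=0x1d, sp=0x8b
r3 is callee-saved -> restored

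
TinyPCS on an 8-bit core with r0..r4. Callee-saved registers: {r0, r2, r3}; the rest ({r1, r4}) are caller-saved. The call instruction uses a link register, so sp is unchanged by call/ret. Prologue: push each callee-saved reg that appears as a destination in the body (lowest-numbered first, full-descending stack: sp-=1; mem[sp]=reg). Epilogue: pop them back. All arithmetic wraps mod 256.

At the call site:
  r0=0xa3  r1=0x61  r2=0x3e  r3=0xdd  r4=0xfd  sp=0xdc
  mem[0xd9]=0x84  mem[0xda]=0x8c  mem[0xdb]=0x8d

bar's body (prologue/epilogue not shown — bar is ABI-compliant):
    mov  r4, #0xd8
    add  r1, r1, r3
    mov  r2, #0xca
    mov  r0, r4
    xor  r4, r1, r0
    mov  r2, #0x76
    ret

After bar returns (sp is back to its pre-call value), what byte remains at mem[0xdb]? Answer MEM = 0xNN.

prologue: push r0 → mem[0xdb]=0xa3, sp=0xdb
prologue: push r2 → mem[0xda]=0x3e, sp=0xda
body[0] mov  r4, #0xd8 → r4=0xd8
body[1] add  r1, r1, r3 → r1=0x3e
body[2] mov  r2, #0xca → r2=0xca
body[3] mov  r0, r4 → r0=0xd8
body[4] xor  r4, r1, r0 → r4=0xe6
body[5] mov  r2, #0x76 → r2=0x76
epilogue: pop r2=0x3e, sp=0xdb
epilogue: pop r0=0xa3, sp=0xdc
prologue pushed ['r0', 'r2'] at ['0xdb', '0xda']

MEM = 0xa3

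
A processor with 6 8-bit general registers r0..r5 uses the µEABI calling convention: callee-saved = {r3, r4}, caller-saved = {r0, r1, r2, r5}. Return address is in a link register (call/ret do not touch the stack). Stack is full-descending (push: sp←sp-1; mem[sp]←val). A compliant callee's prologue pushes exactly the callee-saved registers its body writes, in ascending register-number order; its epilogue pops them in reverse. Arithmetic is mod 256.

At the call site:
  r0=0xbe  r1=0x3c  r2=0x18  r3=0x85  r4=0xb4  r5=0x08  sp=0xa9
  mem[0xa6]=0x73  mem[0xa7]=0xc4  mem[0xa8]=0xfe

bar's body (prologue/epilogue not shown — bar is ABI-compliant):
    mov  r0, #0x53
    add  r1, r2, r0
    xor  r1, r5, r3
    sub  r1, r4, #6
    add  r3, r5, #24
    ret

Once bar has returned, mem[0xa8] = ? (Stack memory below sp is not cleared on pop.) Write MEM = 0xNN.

MEM = 0x85

prologue: push r3 -> mem[0xa8]=0x85, sp=0xa8
body[0] mov  r0, #0x53 -> r0=0x53
body[1] add  r1, r2, r0 -> r1=0x6b
body[2] xor  r1, r5, r3 -> r1=0x8d
body[3] sub  r1, r4, #6 -> r1=0xae
body[4] add  r3, r5, #24 -> r3=0x20
epilogue: pop r3=0x85, sp=0xa9
prologue pushed ['r3'] at ['0xa8']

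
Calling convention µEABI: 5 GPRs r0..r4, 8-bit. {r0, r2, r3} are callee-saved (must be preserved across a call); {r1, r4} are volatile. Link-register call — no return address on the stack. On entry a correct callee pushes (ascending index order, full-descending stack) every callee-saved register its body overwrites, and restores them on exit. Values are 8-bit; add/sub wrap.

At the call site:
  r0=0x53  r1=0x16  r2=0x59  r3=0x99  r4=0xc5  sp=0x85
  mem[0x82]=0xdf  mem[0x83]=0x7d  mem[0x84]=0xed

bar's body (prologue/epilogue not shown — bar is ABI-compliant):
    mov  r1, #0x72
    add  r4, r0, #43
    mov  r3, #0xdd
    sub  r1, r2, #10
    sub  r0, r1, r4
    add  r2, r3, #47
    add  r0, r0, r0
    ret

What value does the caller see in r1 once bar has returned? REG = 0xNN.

REG = 0x4f

prologue: push r0 → mem[0x84]=0x53, sp=0x84
prologue: push r2 → mem[0x83]=0x59, sp=0x83
prologue: push r3 → mem[0x82]=0x99, sp=0x82
body[0] mov  r1, #0x72 → r1=0x72
body[1] add  r4, r0, #43 → r4=0x7e
body[2] mov  r3, #0xdd → r3=0xdd
body[3] sub  r1, r2, #10 → r1=0x4f
body[4] sub  r0, r1, r4 → r0=0xd1
body[5] add  r2, r3, #47 → r2=0x0c
body[6] add  r0, r0, r0 → r0=0xa2
epilogue: pop r3=0x99, sp=0x83
epilogue: pop r2=0x59, sp=0x84
epilogue: pop r0=0x53, sp=0x85
r1 is caller-saved → body value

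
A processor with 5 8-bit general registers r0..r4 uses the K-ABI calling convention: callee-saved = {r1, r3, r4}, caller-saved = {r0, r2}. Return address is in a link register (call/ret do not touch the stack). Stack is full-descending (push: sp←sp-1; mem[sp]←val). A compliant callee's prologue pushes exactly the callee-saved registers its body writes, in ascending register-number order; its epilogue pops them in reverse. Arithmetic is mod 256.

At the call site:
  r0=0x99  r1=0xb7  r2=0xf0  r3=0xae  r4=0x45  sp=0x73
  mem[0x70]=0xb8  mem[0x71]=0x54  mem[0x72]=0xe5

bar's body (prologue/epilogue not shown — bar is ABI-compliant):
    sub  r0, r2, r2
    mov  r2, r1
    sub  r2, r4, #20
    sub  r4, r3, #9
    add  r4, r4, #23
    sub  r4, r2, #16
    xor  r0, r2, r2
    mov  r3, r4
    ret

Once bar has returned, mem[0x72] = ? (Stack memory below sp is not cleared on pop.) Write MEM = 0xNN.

prologue: push r3 -> mem[0x72]=0xae, sp=0x72
prologue: push r4 -> mem[0x71]=0x45, sp=0x71
body[0] sub  r0, r2, r2 -> r0=0x00
body[1] mov  r2, r1 -> r2=0xb7
body[2] sub  r2, r4, #20 -> r2=0x31
body[3] sub  r4, r3, #9 -> r4=0xa5
body[4] add  r4, r4, #23 -> r4=0xbc
body[5] sub  r4, r2, #16 -> r4=0x21
body[6] xor  r0, r2, r2 -> r0=0x00
body[7] mov  r3, r4 -> r3=0x21
epilogue: pop r4=0x45, sp=0x72
epilogue: pop r3=0xae, sp=0x73
prologue pushed ['r3', 'r4'] at ['0x72', '0x71']

MEM = 0xae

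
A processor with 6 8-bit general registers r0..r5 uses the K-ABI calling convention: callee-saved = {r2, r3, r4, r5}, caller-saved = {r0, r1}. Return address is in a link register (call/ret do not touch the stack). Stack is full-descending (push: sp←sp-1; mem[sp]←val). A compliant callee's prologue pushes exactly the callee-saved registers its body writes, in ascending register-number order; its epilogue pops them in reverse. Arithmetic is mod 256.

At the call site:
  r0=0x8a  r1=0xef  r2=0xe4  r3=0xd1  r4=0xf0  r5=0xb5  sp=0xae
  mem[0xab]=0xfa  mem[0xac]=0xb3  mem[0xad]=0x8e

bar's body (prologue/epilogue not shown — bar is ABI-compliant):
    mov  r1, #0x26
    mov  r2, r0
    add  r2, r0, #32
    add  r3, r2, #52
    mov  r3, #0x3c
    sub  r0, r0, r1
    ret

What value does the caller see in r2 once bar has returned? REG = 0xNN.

REG = 0xe4

prologue: push r2 → mem[0xad]=0xe4, sp=0xad
prologue: push r3 → mem[0xac]=0xd1, sp=0xac
body[0] mov  r1, #0x26 → r1=0x26
body[1] mov  r2, r0 → r2=0x8a
body[2] add  r2, r0, #32 → r2=0xaa
body[3] add  r3, r2, #52 → r3=0xde
body[4] mov  r3, #0x3c → r3=0x3c
body[5] sub  r0, r0, r1 → r0=0x64
epilogue: pop r3=0xd1, sp=0xad
epilogue: pop r2=0xe4, sp=0xae
r2 is callee-saved → restored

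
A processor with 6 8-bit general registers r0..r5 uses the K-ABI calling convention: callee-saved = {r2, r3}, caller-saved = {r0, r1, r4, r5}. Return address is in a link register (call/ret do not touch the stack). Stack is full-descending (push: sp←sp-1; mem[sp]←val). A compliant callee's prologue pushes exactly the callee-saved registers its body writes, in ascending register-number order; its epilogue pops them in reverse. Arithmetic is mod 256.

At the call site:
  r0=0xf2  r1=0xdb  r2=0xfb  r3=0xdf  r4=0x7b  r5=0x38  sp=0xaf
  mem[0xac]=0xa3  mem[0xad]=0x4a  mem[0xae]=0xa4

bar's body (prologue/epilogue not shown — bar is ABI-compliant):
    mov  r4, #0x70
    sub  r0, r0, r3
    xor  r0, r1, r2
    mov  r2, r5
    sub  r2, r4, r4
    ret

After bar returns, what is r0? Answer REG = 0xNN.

prologue: push r2 -> mem[0xae]=0xfb, sp=0xae
body[0] mov  r4, #0x70 -> r4=0x70
body[1] sub  r0, r0, r3 -> r0=0x13
body[2] xor  r0, r1, r2 -> r0=0x20
body[3] mov  r2, r5 -> r2=0x38
body[4] sub  r2, r4, r4 -> r2=0x00
epilogue: pop r2=0xfb, sp=0xaf
r0 is caller-saved -> body value

REG = 0x20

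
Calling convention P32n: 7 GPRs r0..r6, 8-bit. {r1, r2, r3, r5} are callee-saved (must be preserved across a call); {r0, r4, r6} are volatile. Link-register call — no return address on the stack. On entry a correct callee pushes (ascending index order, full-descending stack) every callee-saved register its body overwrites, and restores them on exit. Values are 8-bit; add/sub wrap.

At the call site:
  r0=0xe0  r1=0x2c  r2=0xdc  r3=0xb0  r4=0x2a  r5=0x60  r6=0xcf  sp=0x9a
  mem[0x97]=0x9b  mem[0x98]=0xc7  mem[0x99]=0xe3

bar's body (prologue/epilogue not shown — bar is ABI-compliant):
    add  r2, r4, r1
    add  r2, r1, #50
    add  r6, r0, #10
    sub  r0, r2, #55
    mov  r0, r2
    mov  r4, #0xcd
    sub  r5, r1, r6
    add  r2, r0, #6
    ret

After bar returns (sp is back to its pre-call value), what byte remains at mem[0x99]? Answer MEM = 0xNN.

MEM = 0xdc

prologue: push r2 -> mem[0x99]=0xdc, sp=0x99
prologue: push r5 -> mem[0x98]=0x60, sp=0x98
body[0] add  r2, r4, r1 -> r2=0x56
body[1] add  r2, r1, #50 -> r2=0x5e
body[2] add  r6, r0, #10 -> r6=0xea
body[3] sub  r0, r2, #55 -> r0=0x27
body[4] mov  r0, r2 -> r0=0x5e
body[5] mov  r4, #0xcd -> r4=0xcd
body[6] sub  r5, r1, r6 -> r5=0x42
body[7] add  r2, r0, #6 -> r2=0x64
epilogue: pop r5=0x60, sp=0x99
epilogue: pop r2=0xdc, sp=0x9a
prologue pushed ['r2', 'r5'] at ['0x99', '0x98']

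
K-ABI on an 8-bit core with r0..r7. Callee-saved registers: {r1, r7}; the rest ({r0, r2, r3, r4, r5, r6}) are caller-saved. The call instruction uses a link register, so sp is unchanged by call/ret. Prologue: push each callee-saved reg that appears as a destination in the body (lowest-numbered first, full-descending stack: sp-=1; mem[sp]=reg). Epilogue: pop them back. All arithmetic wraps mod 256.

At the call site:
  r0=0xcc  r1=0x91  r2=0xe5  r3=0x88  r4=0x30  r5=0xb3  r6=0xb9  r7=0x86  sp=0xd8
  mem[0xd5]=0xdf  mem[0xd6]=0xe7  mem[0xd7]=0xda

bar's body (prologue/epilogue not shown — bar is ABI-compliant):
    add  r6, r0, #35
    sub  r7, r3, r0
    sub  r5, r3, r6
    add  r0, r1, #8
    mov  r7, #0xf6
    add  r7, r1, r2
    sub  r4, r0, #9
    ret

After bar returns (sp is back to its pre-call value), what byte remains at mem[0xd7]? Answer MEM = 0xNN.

prologue: push r7 → mem[0xd7]=0x86, sp=0xd7
body[0] add  r6, r0, #35 → r6=0xef
body[1] sub  r7, r3, r0 → r7=0xbc
body[2] sub  r5, r3, r6 → r5=0x99
body[3] add  r0, r1, #8 → r0=0x99
body[4] mov  r7, #0xf6 → r7=0xf6
body[5] add  r7, r1, r2 → r7=0x76
body[6] sub  r4, r0, #9 → r4=0x90
epilogue: pop r7=0x86, sp=0xd8
prologue pushed ['r7'] at ['0xd7']

MEM = 0x86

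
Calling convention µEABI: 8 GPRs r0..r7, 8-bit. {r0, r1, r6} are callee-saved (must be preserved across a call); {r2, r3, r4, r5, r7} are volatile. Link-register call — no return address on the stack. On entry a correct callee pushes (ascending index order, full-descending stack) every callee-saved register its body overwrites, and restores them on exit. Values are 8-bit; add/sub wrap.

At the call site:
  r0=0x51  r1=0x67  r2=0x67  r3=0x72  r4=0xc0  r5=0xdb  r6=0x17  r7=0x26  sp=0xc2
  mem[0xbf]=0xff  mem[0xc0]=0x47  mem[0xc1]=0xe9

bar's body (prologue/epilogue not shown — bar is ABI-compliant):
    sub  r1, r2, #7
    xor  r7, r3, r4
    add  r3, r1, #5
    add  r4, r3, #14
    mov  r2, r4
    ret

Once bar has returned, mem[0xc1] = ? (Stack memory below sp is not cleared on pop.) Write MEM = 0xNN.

prologue: push r1 -> mem[0xc1]=0x67, sp=0xc1
body[0] sub  r1, r2, #7 -> r1=0x60
body[1] xor  r7, r3, r4 -> r7=0xb2
body[2] add  r3, r1, #5 -> r3=0x65
body[3] add  r4, r3, #14 -> r4=0x73
body[4] mov  r2, r4 -> r2=0x73
epilogue: pop r1=0x67, sp=0xc2
prologue pushed ['r1'] at ['0xc1']

MEM = 0x67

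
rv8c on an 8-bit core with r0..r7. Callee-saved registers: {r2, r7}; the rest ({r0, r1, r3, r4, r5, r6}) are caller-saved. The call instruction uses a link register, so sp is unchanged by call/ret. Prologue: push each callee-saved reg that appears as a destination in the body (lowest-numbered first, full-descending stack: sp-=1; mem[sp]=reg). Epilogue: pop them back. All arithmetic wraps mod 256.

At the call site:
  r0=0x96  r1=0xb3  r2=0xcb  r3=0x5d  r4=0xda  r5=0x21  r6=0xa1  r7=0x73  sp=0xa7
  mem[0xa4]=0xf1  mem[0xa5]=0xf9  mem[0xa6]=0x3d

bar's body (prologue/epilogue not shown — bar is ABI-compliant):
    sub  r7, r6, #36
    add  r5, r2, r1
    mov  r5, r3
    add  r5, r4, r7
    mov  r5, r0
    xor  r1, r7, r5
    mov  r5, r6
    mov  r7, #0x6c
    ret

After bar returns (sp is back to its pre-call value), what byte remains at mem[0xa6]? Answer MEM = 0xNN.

MEM = 0x73

prologue: push r7 → mem[0xa6]=0x73, sp=0xa6
body[0] sub  r7, r6, #36 → r7=0x7d
body[1] add  r5, r2, r1 → r5=0x7e
body[2] mov  r5, r3 → r5=0x5d
body[3] add  r5, r4, r7 → r5=0x57
body[4] mov  r5, r0 → r5=0x96
body[5] xor  r1, r7, r5 → r1=0xeb
body[6] mov  r5, r6 → r5=0xa1
body[7] mov  r7, #0x6c → r7=0x6c
epilogue: pop r7=0x73, sp=0xa7
prologue pushed ['r7'] at ['0xa6']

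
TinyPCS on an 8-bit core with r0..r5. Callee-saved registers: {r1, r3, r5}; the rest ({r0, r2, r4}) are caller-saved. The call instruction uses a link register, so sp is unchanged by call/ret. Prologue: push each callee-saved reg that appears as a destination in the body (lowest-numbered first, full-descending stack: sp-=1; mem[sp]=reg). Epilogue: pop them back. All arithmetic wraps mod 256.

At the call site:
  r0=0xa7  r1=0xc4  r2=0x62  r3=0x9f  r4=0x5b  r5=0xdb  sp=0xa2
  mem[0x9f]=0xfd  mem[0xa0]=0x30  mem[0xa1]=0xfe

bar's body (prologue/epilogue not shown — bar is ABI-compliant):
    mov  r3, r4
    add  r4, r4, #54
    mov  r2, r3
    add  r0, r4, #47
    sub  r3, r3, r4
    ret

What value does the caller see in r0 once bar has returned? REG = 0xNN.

REG = 0xc0

prologue: push r3 -> mem[0xa1]=0x9f, sp=0xa1
body[0] mov  r3, r4 -> r3=0x5b
body[1] add  r4, r4, #54 -> r4=0x91
body[2] mov  r2, r3 -> r2=0x5b
body[3] add  r0, r4, #47 -> r0=0xc0
body[4] sub  r3, r3, r4 -> r3=0xca
epilogue: pop r3=0x9f, sp=0xa2
r0 is caller-saved -> body value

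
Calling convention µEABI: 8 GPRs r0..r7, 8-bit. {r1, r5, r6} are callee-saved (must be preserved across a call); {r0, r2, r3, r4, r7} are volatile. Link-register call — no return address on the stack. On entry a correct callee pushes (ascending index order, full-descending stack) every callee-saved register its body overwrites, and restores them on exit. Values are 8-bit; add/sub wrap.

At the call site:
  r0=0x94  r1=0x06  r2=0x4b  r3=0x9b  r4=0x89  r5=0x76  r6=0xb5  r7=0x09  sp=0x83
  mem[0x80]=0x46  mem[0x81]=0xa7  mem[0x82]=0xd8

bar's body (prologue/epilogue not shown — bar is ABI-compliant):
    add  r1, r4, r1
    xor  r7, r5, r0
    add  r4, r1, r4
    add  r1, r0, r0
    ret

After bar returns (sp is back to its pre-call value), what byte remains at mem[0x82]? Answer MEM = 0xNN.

MEM = 0x06

prologue: push r1 -> mem[0x82]=0x06, sp=0x82
body[0] add  r1, r4, r1 -> r1=0x8f
body[1] xor  r7, r5, r0 -> r7=0xe2
body[2] add  r4, r1, r4 -> r4=0x18
body[3] add  r1, r0, r0 -> r1=0x28
epilogue: pop r1=0x06, sp=0x83
prologue pushed ['r1'] at ['0x82']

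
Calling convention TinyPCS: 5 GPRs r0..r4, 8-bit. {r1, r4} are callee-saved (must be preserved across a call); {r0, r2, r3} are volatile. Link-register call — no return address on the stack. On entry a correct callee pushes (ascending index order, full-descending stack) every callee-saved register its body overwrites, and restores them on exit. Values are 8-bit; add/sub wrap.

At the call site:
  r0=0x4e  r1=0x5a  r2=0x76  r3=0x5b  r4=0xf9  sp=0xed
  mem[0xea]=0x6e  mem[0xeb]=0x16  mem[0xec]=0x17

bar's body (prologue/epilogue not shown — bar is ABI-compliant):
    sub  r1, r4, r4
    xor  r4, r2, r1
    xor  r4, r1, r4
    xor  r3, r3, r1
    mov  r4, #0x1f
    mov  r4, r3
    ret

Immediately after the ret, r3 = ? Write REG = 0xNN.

prologue: push r1 -> mem[0xec]=0x5a, sp=0xec
prologue: push r4 -> mem[0xeb]=0xf9, sp=0xeb
body[0] sub  r1, r4, r4 -> r1=0x00
body[1] xor  r4, r2, r1 -> r4=0x76
body[2] xor  r4, r1, r4 -> r4=0x76
body[3] xor  r3, r3, r1 -> r3=0x5b
body[4] mov  r4, #0x1f -> r4=0x1f
body[5] mov  r4, r3 -> r4=0x5b
epilogue: pop r4=0xf9, sp=0xec
epilogue: pop r1=0x5a, sp=0xed
r3 is caller-saved -> body value

REG = 0x5b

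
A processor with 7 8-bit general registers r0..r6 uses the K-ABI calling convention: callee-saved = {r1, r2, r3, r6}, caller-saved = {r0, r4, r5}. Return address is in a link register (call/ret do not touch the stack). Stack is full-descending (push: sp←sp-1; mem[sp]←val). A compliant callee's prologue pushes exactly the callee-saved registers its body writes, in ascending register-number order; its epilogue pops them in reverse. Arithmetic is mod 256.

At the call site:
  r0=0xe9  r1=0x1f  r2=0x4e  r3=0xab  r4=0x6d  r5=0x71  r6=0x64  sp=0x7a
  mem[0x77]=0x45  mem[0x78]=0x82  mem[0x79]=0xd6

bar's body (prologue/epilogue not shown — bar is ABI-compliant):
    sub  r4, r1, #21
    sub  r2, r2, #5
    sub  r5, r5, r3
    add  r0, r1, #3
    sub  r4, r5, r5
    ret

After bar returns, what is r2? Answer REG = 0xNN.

REG = 0x4e

prologue: push r2 -> mem[0x79]=0x4e, sp=0x79
body[0] sub  r4, r1, #21 -> r4=0x0a
body[1] sub  r2, r2, #5 -> r2=0x49
body[2] sub  r5, r5, r3 -> r5=0xc6
body[3] add  r0, r1, #3 -> r0=0x22
body[4] sub  r4, r5, r5 -> r4=0x00
epilogue: pop r2=0x4e, sp=0x7a
r2 is callee-saved -> restored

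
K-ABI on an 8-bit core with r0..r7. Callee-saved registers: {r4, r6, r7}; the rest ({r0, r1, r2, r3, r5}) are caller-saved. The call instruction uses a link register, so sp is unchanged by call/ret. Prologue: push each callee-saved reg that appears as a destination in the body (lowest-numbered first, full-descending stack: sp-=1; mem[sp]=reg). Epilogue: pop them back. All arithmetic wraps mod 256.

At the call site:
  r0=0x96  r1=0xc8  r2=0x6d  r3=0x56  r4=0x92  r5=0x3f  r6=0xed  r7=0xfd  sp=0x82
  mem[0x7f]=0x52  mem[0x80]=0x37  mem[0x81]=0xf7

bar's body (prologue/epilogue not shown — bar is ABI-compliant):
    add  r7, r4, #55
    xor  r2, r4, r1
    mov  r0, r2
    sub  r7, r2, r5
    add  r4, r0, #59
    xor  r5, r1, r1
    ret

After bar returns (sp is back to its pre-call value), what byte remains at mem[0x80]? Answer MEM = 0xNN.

prologue: push r4 -> mem[0x81]=0x92, sp=0x81
prologue: push r7 -> mem[0x80]=0xfd, sp=0x80
body[0] add  r7, r4, #55 -> r7=0xc9
body[1] xor  r2, r4, r1 -> r2=0x5a
body[2] mov  r0, r2 -> r0=0x5a
body[3] sub  r7, r2, r5 -> r7=0x1b
body[4] add  r4, r0, #59 -> r4=0x95
body[5] xor  r5, r1, r1 -> r5=0x00
epilogue: pop r7=0xfd, sp=0x81
epilogue: pop r4=0x92, sp=0x82
prologue pushed ['r4', 'r7'] at ['0x81', '0x80']

MEM = 0xfd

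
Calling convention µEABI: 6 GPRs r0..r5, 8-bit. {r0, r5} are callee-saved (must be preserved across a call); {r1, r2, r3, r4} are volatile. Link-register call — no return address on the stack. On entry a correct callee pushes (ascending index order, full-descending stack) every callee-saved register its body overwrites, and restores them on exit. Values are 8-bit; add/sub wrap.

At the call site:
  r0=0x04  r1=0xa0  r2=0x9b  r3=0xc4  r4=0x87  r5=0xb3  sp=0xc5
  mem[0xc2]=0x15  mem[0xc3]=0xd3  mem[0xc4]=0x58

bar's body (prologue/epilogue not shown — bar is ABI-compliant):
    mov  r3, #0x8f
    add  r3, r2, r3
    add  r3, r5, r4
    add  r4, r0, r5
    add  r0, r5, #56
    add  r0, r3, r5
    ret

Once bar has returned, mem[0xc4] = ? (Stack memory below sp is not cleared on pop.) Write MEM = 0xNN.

prologue: push r0 -> mem[0xc4]=0x04, sp=0xc4
body[0] mov  r3, #0x8f -> r3=0x8f
body[1] add  r3, r2, r3 -> r3=0x2a
body[2] add  r3, r5, r4 -> r3=0x3a
body[3] add  r4, r0, r5 -> r4=0xb7
body[4] add  r0, r5, #56 -> r0=0xeb
body[5] add  r0, r3, r5 -> r0=0xed
epilogue: pop r0=0x04, sp=0xc5
prologue pushed ['r0'] at ['0xc4']

MEM = 0x04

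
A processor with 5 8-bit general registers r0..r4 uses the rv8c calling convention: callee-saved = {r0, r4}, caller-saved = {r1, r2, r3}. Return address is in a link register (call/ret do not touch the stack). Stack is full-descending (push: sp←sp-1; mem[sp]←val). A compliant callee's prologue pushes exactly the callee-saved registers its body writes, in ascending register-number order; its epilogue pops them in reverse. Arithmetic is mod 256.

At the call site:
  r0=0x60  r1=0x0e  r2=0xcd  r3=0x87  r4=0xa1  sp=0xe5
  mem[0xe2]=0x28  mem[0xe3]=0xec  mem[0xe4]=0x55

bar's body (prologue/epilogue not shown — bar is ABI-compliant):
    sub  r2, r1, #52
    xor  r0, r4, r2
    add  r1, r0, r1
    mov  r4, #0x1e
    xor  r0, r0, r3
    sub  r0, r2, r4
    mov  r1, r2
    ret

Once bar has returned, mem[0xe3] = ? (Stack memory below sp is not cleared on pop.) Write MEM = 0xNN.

prologue: push r0 -> mem[0xe4]=0x60, sp=0xe4
prologue: push r4 -> mem[0xe3]=0xa1, sp=0xe3
body[0] sub  r2, r1, #52 -> r2=0xda
body[1] xor  r0, r4, r2 -> r0=0x7b
body[2] add  r1, r0, r1 -> r1=0x89
body[3] mov  r4, #0x1e -> r4=0x1e
body[4] xor  r0, r0, r3 -> r0=0xfc
body[5] sub  r0, r2, r4 -> r0=0xbc
body[6] mov  r1, r2 -> r1=0xda
epilogue: pop r4=0xa1, sp=0xe4
epilogue: pop r0=0x60, sp=0xe5
prologue pushed ['r0', 'r4'] at ['0xe4', '0xe3']

MEM = 0xa1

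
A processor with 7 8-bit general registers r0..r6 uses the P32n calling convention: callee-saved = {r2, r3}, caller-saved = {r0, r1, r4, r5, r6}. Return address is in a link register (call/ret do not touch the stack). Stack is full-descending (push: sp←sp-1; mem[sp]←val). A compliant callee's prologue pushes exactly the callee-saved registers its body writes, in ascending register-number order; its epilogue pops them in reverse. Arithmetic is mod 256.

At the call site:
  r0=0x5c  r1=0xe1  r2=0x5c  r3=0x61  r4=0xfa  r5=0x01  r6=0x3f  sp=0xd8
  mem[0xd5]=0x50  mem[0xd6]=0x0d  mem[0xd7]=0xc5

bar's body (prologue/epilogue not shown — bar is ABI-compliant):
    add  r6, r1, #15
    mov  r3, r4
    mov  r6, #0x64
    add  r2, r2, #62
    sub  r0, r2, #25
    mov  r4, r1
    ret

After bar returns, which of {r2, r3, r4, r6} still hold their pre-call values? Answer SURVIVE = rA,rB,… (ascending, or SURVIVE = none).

prologue: push r2 -> mem[0xd7]=0x5c, sp=0xd7
prologue: push r3 -> mem[0xd6]=0x61, sp=0xd6
body[0] add  r6, r1, #15 -> r6=0xf0
body[1] mov  r3, r4 -> r3=0xfa
body[2] mov  r6, #0x64 -> r6=0x64
body[3] add  r2, r2, #62 -> r2=0x9a
body[4] sub  r0, r2, #25 -> r0=0x81
body[5] mov  r4, r1 -> r4=0xe1
epilogue: pop r3=0x61, sp=0xd7
epilogue: pop r2=0x5c, sp=0xd8
r2: callee-saved, written=True
r3: callee-saved, written=True
r4: caller-saved, written=True
r6: caller-saved, written=True

SURVIVE = r2,r3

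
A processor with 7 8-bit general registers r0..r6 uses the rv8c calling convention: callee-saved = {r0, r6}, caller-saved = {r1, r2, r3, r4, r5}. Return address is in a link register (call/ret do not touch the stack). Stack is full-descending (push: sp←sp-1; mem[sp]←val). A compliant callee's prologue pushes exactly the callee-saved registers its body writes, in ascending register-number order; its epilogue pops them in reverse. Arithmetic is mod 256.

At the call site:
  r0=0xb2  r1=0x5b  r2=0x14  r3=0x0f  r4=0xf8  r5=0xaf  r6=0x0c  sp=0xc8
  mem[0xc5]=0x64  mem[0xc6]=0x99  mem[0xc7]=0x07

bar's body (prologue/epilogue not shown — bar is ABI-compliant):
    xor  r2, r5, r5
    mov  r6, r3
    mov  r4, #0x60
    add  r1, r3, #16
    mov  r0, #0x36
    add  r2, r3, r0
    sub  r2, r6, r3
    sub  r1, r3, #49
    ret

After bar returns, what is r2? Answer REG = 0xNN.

REG = 0x00

prologue: push r0 → mem[0xc7]=0xb2, sp=0xc7
prologue: push r6 → mem[0xc6]=0x0c, sp=0xc6
body[0] xor  r2, r5, r5 → r2=0x00
body[1] mov  r6, r3 → r6=0x0f
body[2] mov  r4, #0x60 → r4=0x60
body[3] add  r1, r3, #16 → r1=0x1f
body[4] mov  r0, #0x36 → r0=0x36
body[5] add  r2, r3, r0 → r2=0x45
body[6] sub  r2, r6, r3 → r2=0x00
body[7] sub  r1, r3, #49 → r1=0xde
epilogue: pop r6=0x0c, sp=0xc7
epilogue: pop r0=0xb2, sp=0xc8
r2 is caller-saved → body value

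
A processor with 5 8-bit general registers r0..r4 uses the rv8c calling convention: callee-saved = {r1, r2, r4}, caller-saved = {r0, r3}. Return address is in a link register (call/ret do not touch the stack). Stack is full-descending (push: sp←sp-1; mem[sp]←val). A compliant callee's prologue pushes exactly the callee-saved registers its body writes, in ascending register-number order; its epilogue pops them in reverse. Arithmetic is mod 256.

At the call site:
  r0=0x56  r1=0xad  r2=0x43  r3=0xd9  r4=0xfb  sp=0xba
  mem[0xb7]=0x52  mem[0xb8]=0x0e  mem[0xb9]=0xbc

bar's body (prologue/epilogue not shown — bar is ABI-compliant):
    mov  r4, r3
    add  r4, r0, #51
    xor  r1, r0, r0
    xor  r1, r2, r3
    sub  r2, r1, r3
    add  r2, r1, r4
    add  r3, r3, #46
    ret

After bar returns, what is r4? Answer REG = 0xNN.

prologue: push r1 -> mem[0xb9]=0xad, sp=0xb9
prologue: push r2 -> mem[0xb8]=0x43, sp=0xb8
prologue: push r4 -> mem[0xb7]=0xfb, sp=0xb7
body[0] mov  r4, r3 -> r4=0xd9
body[1] add  r4, r0, #51 -> r4=0x89
body[2] xor  r1, r0, r0 -> r1=0x00
body[3] xor  r1, r2, r3 -> r1=0x9a
body[4] sub  r2, r1, r3 -> r2=0xc1
body[5] add  r2, r1, r4 -> r2=0x23
body[6] add  r3, r3, #46 -> r3=0x07
epilogue: pop r4=0xfb, sp=0xb8
epilogue: pop r2=0x43, sp=0xb9
epilogue: pop r1=0xad, sp=0xba
r4 is callee-saved -> restored

REG = 0xfb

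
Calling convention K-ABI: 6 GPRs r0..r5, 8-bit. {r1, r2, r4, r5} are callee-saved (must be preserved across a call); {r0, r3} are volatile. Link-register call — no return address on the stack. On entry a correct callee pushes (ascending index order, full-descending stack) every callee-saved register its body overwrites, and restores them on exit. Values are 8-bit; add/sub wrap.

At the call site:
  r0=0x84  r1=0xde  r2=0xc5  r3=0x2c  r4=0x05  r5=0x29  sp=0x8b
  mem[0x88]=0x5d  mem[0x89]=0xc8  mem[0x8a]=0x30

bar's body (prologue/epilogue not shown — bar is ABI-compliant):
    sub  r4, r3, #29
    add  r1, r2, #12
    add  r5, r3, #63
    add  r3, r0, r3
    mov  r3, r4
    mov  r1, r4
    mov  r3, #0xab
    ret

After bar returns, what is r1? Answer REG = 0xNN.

REG = 0xde

prologue: push r1 -> mem[0x8a]=0xde, sp=0x8a
prologue: push r4 -> mem[0x89]=0x05, sp=0x89
prologue: push r5 -> mem[0x88]=0x29, sp=0x88
body[0] sub  r4, r3, #29 -> r4=0x0f
body[1] add  r1, r2, #12 -> r1=0xd1
body[2] add  r5, r3, #63 -> r5=0x6b
body[3] add  r3, r0, r3 -> r3=0xb0
body[4] mov  r3, r4 -> r3=0x0f
body[5] mov  r1, r4 -> r1=0x0f
body[6] mov  r3, #0xab -> r3=0xab
epilogue: pop r5=0x29, sp=0x89
epilogue: pop r4=0x05, sp=0x8a
epilogue: pop r1=0xde, sp=0x8b
r1 is callee-saved -> restored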